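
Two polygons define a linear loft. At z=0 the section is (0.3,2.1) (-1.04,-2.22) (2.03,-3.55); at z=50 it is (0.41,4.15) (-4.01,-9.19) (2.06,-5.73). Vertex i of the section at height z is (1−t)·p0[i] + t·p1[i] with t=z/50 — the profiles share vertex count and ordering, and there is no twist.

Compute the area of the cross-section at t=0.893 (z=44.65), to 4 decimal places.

Area at t=0.893: 29.5433

Cross-section at t=0.893: each vertex is (1-t)·p0[i] + t·p1[i].
  v1: (1-0.893)·(0.3,2.1) + 0.893·(0.41,4.15) = (0.3982,3.9307)
  v2: (1-0.893)·(-1.04,-2.22) + 0.893·(-4.01,-9.19) = (-3.6922,-8.4442)
  v3: (1-0.893)·(2.03,-3.55) + 0.893·(2.06,-5.73) = (2.0568,-5.4967)
Shoelace sum Σ(x_i·y_{i+1} − x_{i+1}·y_i):
  i=1: 0.3982·-8.4442 − -3.6922·3.9307 = +11.1500 (running +11.1500)
  i=2: -3.6922·-5.4967 − 2.0568·-8.4442 = +37.6631 (running +48.8131)
  i=3: 2.0568·3.9307 − 0.3982·-5.4967 = +10.2735 (running +59.0866)
Area = |Σ|/2 = |59.0866|/2 = 29.5433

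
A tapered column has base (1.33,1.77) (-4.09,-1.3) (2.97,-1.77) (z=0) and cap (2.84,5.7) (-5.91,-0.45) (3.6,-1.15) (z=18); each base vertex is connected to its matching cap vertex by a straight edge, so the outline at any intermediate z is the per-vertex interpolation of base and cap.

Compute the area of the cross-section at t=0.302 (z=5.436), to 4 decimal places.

Cross-section at t=0.302: each vertex is (1-t)·p0[i] + t·p1[i].
  v1: (1-0.302)·(1.33,1.77) + 0.302·(2.84,5.7) = (1.7860,2.9569)
  v2: (1-0.302)·(-4.09,-1.3) + 0.302·(-5.91,-0.45) = (-4.6396,-1.0433)
  v3: (1-0.302)·(2.97,-1.77) + 0.302·(3.6,-1.15) = (3.1603,-1.5828)
Shoelace sum Σ(x_i·y_{i+1} − x_{i+1}·y_i):
  i=1: 1.7860·-1.0433 − -4.6396·2.9569 = +11.8554 (running +11.8554)
  i=2: -4.6396·-1.5828 − 3.1603·-1.0433 = +10.6405 (running +22.4959)
  i=3: 3.1603·2.9569 − 1.7860·-1.5828 = +12.1713 (running +34.6672)
Area = |Σ|/2 = |34.6672|/2 = 17.3336

Area at t=0.302: 17.3336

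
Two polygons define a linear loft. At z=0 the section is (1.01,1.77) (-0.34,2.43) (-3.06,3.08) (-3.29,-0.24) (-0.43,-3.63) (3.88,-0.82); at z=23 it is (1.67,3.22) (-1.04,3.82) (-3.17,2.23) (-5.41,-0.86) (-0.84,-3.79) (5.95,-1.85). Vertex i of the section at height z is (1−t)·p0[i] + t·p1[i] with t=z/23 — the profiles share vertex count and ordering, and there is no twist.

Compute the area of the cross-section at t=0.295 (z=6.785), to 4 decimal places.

Area at t=0.295: 33.3823

Cross-section at t=0.295: each vertex is (1-t)·p0[i] + t·p1[i].
  v1: (1-0.295)·(1.01,1.77) + 0.295·(1.67,3.22) = (1.2047,2.1978)
  v2: (1-0.295)·(-0.34,2.43) + 0.295·(-1.04,3.82) = (-0.5465,2.8401)
  v3: (1-0.295)·(-3.06,3.08) + 0.295·(-3.17,2.23) = (-3.0925,2.8293)
  v4: (1-0.295)·(-3.29,-0.24) + 0.295·(-5.41,-0.86) = (-3.9154,-0.4229)
  v5: (1-0.295)·(-0.43,-3.63) + 0.295·(-0.84,-3.79) = (-0.5510,-3.6772)
  v6: (1-0.295)·(3.88,-0.82) + 0.295·(5.95,-1.85) = (4.4907,-1.1239)
Shoelace sum Σ(x_i·y_{i+1} − x_{i+1}·y_i):
  i=1: 1.2047·2.8401 − -0.5465·2.1978 = +4.6225 (running +4.6225)
  i=2: -0.5465·2.8293 − -3.0925·2.8401 = +7.2365 (running +11.8590)
  i=3: -3.0925·-0.4229 − -3.9154·2.8293 = +12.3854 (running +24.2444)
  i=4: -3.9154·-3.6772 − -0.5510·-0.4229 = +14.1647 (running +38.4092)
  i=5: -0.5510·-1.1239 − 4.4907·-3.6772 = +17.1322 (running +55.5414)
  i=6: 4.4907·2.1978 − 1.2047·-1.1239 = +11.2232 (running +66.7646)
Area = |Σ|/2 = |66.7646|/2 = 33.3823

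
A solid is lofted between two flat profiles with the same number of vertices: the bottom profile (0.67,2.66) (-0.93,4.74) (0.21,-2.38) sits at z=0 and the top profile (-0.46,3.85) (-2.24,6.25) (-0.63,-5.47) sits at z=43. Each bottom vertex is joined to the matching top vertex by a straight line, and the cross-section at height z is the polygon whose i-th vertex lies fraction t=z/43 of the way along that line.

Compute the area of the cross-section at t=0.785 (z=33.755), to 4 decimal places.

Area at t=0.785: 7.5841

Cross-section at t=0.785: each vertex is (1-t)·p0[i] + t·p1[i].
  v1: (1-0.785)·(0.67,2.66) + 0.785·(-0.46,3.85) = (-0.2171,3.5941)
  v2: (1-0.785)·(-0.93,4.74) + 0.785·(-2.24,6.25) = (-1.9584,5.9253)
  v3: (1-0.785)·(0.21,-2.38) + 0.785·(-0.63,-5.47) = (-0.4494,-4.8056)
Shoelace sum Σ(x_i·y_{i+1} − x_{i+1}·y_i):
  i=1: -0.2171·5.9253 − -1.9584·3.5941 = +5.7525 (running +5.7525)
  i=2: -1.9584·-4.8056 − -0.4494·5.9253 = +12.0740 (running +17.8265)
  i=3: -0.4494·3.5941 − -0.2171·-4.8056 = -2.6583 (running +15.1682)
Area = |Σ|/2 = |15.1682|/2 = 7.5841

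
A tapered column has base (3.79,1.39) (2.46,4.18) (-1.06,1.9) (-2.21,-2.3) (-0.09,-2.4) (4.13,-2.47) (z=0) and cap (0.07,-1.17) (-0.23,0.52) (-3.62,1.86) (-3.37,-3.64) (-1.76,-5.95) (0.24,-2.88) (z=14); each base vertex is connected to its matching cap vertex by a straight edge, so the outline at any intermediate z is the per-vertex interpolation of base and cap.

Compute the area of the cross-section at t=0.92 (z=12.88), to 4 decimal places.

Cross-section at t=0.92: each vertex is (1-t)·p0[i] + t·p1[i].
  v1: (1-0.92)·(3.79,1.39) + 0.92·(0.07,-1.17) = (0.3676,-0.9652)
  v2: (1-0.92)·(2.46,4.18) + 0.92·(-0.23,0.52) = (-0.0148,0.8128)
  v3: (1-0.92)·(-1.06,1.9) + 0.92·(-3.62,1.86) = (-3.4152,1.8632)
  v4: (1-0.92)·(-2.21,-2.3) + 0.92·(-3.37,-3.64) = (-3.2772,-3.5328)
  v5: (1-0.92)·(-0.09,-2.4) + 0.92·(-1.76,-5.95) = (-1.6264,-5.6660)
  v6: (1-0.92)·(4.13,-2.47) + 0.92·(0.24,-2.88) = (0.5512,-2.8472)
Shoelace sum Σ(x_i·y_{i+1} − x_{i+1}·y_i):
  i=1: 0.3676·0.8128 − -0.0148·-0.9652 = +0.2845 (running +0.2845)
  i=2: -0.0148·1.8632 − -3.4152·0.8128 = +2.7483 (running +3.0328)
  i=3: -3.4152·-3.5328 − -3.2772·1.8632 = +18.1713 (running +21.2041)
  i=4: -3.2772·-5.6660 − -1.6264·-3.5328 = +12.8229 (running +34.0270)
  i=5: -1.6264·-2.8472 − 0.5512·-5.6660 = +7.7538 (running +41.7808)
  i=6: 0.5512·-0.9652 − 0.3676·-2.8472 = +0.5146 (running +42.2954)
Area = |Σ|/2 = |42.2954|/2 = 21.1477

Area at t=0.92: 21.1477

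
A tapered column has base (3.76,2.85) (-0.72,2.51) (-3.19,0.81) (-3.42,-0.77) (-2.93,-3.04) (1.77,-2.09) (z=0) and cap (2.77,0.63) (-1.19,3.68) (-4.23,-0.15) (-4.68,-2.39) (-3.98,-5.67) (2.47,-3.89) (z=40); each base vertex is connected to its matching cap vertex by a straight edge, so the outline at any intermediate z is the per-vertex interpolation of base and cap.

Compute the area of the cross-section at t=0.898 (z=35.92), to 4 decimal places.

Area at t=0.898: 45.4289

Cross-section at t=0.898: each vertex is (1-t)·p0[i] + t·p1[i].
  v1: (1-0.898)·(3.76,2.85) + 0.898·(2.77,0.63) = (2.8710,0.8564)
  v2: (1-0.898)·(-0.72,2.51) + 0.898·(-1.19,3.68) = (-1.1421,3.5607)
  v3: (1-0.898)·(-3.19,0.81) + 0.898·(-4.23,-0.15) = (-4.1239,-0.0521)
  v4: (1-0.898)·(-3.42,-0.77) + 0.898·(-4.68,-2.39) = (-4.5515,-2.2248)
  v5: (1-0.898)·(-2.93,-3.04) + 0.898·(-3.98,-5.67) = (-3.8729,-5.4017)
  v6: (1-0.898)·(1.77,-2.09) + 0.898·(2.47,-3.89) = (2.3986,-3.7064)
Shoelace sum Σ(x_i·y_{i+1} − x_{i+1}·y_i):
  i=1: 2.8710·3.5607 − -1.1421·0.8564 = +11.2007 (running +11.2007)
  i=2: -1.1421·-0.0521 − -4.1239·3.5607 = +14.7434 (running +25.9440)
  i=3: -4.1239·-2.2248 − -4.5515·-0.0521 = +8.9377 (running +34.8817)
  i=4: -4.5515·-5.4017 − -3.8729·-2.2248 = +15.9696 (running +50.8514)
  i=5: -3.8729·-3.7064 − 2.3986·-5.4017 = +27.3111 (running +78.1625)
  i=6: 2.3986·0.8564 − 2.8710·-3.7064 = +12.6953 (running +90.8578)
Area = |Σ|/2 = |90.8578|/2 = 45.4289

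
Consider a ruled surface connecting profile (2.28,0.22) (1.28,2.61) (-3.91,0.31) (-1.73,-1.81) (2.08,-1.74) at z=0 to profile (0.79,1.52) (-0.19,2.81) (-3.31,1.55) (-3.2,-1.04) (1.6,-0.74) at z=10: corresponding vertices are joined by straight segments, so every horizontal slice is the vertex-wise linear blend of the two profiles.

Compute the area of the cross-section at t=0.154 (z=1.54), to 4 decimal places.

Cross-section at t=0.154: each vertex is (1-t)·p0[i] + t·p1[i].
  v1: (1-0.154)·(2.28,0.22) + 0.154·(0.79,1.52) = (2.0505,0.4202)
  v2: (1-0.154)·(1.28,2.61) + 0.154·(-0.19,2.81) = (1.0536,2.6408)
  v3: (1-0.154)·(-3.91,0.31) + 0.154·(-3.31,1.55) = (-3.8176,0.5010)
  v4: (1-0.154)·(-1.73,-1.81) + 0.154·(-3.2,-1.04) = (-1.9564,-1.6914)
  v5: (1-0.154)·(2.08,-1.74) + 0.154·(1.6,-0.74) = (2.0061,-1.5860)
Shoelace sum Σ(x_i·y_{i+1} − x_{i+1}·y_i):
  i=1: 2.0505·2.6408 − 1.0536·0.4202 = +4.9723 (running +4.9723)
  i=2: 1.0536·0.5010 − -3.8176·2.6408 = +10.6093 (running +15.5817)
  i=3: -3.8176·-1.6914 − -1.9564·0.5010 = +7.4372 (running +23.0189)
  i=4: -1.9564·-1.5860 − 2.0061·-1.6914 = +6.4959 (running +29.5149)
  i=5: 2.0061·0.4202 − 2.0505·-1.5860 = +4.0951 (running +33.6100)
Area = |Σ|/2 = |33.6100|/2 = 16.8050

Area at t=0.154: 16.8050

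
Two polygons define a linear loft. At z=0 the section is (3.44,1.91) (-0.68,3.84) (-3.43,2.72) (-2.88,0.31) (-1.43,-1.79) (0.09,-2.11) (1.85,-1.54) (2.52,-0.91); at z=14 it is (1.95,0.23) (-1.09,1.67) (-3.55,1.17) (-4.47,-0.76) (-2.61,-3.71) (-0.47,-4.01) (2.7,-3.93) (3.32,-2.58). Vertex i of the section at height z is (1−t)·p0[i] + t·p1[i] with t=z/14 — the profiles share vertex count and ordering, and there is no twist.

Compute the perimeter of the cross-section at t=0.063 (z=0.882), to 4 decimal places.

Cross-section at t=0.063: each vertex is (1-t)·p0[i] + t·p1[i].
  v1: (1-0.063)·(3.44,1.91) + 0.063·(1.95,0.23) = (3.3461,1.8042)
  v2: (1-0.063)·(-0.68,3.84) + 0.063·(-1.09,1.67) = (-0.7058,3.7033)
  v3: (1-0.063)·(-3.43,2.72) + 0.063·(-3.55,1.17) = (-3.4376,2.6224)
  v4: (1-0.063)·(-2.88,0.31) + 0.063·(-4.47,-0.76) = (-2.9802,0.2426)
  v5: (1-0.063)·(-1.43,-1.79) + 0.063·(-2.61,-3.71) = (-1.5043,-1.9110)
  v6: (1-0.063)·(0.09,-2.11) + 0.063·(-0.47,-4.01) = (0.0547,-2.2297)
  v7: (1-0.063)·(1.85,-1.54) + 0.063·(2.7,-3.93) = (1.9036,-1.6906)
  v8: (1-0.063)·(2.52,-0.91) + 0.063·(3.32,-2.58) = (2.5704,-1.0152)
Perimeter = Σ |v_{i+1} − v_i|:
  edge 1→2: √(-4.0520² + 1.8991²) = 4.4749 (running 4.4749)
  edge 2→3: √(-2.7317² + -1.0809²) = 2.9378 (running 7.4128)
  edge 3→4: √(0.4574² + -2.3798²) = 2.4233 (running 9.8361)
  edge 4→5: √(1.4758² + -2.1536²) = 2.6107 (running 12.4468)
  edge 5→6: √(1.5591² + -0.3187²) = 1.5913 (running 14.0381)
  edge 6→7: √(1.8488² + 0.5391²) = 1.9258 (running 15.9639)
  edge 7→8: √(0.6668² + 0.6754²) = 0.9491 (running 16.9130)
  edge 8→1: √(0.7757² + 2.8194²) = 2.9241 (running 19.8372)
Perimeter = 19.8372

Perimeter at t=0.063: 19.8372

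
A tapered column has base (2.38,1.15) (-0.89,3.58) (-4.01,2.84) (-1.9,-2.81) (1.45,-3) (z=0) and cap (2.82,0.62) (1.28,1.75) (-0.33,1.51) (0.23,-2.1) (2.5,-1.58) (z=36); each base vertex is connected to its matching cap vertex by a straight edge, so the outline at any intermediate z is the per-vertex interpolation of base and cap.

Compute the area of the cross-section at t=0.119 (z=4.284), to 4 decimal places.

Area at t=0.119: 25.4419

Cross-section at t=0.119: each vertex is (1-t)·p0[i] + t·p1[i].
  v1: (1-0.119)·(2.38,1.15) + 0.119·(2.82,0.62) = (2.4324,1.0869)
  v2: (1-0.119)·(-0.89,3.58) + 0.119·(1.28,1.75) = (-0.6318,3.3622)
  v3: (1-0.119)·(-4.01,2.84) + 0.119·(-0.33,1.51) = (-3.5721,2.6817)
  v4: (1-0.119)·(-1.9,-2.81) + 0.119·(0.23,-2.1) = (-1.6465,-2.7255)
  v5: (1-0.119)·(1.45,-3) + 0.119·(2.5,-1.58) = (1.5749,-2.8310)
Shoelace sum Σ(x_i·y_{i+1} − x_{i+1}·y_i):
  i=1: 2.4324·3.3622 − -0.6318·1.0869 = +8.8648 (running +8.8648)
  i=2: -0.6318·2.6817 − -3.5721·3.3622 = +10.3159 (running +19.1808)
  i=3: -3.5721·-2.7255 − -1.6465·2.6817 = +14.1513 (running +33.3321)
  i=4: -1.6465·-2.8310 − 1.5749·-2.7255 = +8.9539 (running +42.2860)
  i=5: 1.5749·1.0869 − 2.4324·-2.8310 = +8.5979 (running +50.8839)
Area = |Σ|/2 = |50.8839|/2 = 25.4419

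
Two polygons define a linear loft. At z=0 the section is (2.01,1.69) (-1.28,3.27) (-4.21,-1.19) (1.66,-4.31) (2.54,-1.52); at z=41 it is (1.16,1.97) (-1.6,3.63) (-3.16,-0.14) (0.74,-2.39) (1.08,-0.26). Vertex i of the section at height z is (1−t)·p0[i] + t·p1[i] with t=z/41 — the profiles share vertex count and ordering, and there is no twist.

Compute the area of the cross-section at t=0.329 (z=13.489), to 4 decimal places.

Area at t=0.329: 24.8085

Cross-section at t=0.329: each vertex is (1-t)·p0[i] + t·p1[i].
  v1: (1-0.329)·(2.01,1.69) + 0.329·(1.16,1.97) = (1.7303,1.7821)
  v2: (1-0.329)·(-1.28,3.27) + 0.329·(-1.6,3.63) = (-1.3853,3.3884)
  v3: (1-0.329)·(-4.21,-1.19) + 0.329·(-3.16,-0.14) = (-3.8646,-0.8446)
  v4: (1-0.329)·(1.66,-4.31) + 0.329·(0.74,-2.39) = (1.3573,-3.6783)
  v5: (1-0.329)·(2.54,-1.52) + 0.329·(1.08,-0.26) = (2.0597,-1.1055)
Shoelace sum Σ(x_i·y_{i+1} − x_{i+1}·y_i):
  i=1: 1.7303·3.3884 − -1.3853·1.7821 = +8.3319 (running +8.3319)
  i=2: -1.3853·-0.8446 − -3.8646·3.3884 = +14.2647 (running +22.5967)
  i=3: -3.8646·-3.6783 − 1.3573·-0.8446 = +15.3614 (running +37.9580)
  i=4: 1.3573·-1.1055 − 2.0597·-3.6783 = +6.0756 (running +44.0337)
  i=5: 2.0597·1.7821 − 1.7303·-1.1055 = +5.5834 (running +49.6171)
Area = |Σ|/2 = |49.6171|/2 = 24.8085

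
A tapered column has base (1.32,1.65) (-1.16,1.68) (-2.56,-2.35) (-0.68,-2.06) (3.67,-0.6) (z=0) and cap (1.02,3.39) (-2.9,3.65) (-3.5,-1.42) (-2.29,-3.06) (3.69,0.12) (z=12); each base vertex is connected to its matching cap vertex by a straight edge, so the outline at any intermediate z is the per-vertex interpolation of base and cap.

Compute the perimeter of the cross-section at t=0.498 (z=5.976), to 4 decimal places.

Perimeter at t=0.498: 18.9294

Cross-section at t=0.498: each vertex is (1-t)·p0[i] + t·p1[i].
  v1: (1-0.498)·(1.32,1.65) + 0.498·(1.02,3.39) = (1.1706,2.5165)
  v2: (1-0.498)·(-1.16,1.68) + 0.498·(-2.9,3.65) = (-2.0265,2.6611)
  v3: (1-0.498)·(-2.56,-2.35) + 0.498·(-3.5,-1.42) = (-3.0281,-1.8869)
  v4: (1-0.498)·(-0.68,-2.06) + 0.498·(-2.29,-3.06) = (-1.4818,-2.5580)
  v5: (1-0.498)·(3.67,-0.6) + 0.498·(3.69,0.12) = (3.6800,-0.2414)
Perimeter = Σ |v_{i+1} − v_i|:
  edge 1→2: √(-3.1971² + 0.1445²) = 3.2004 (running 3.2004)
  edge 2→3: √(-1.0016² + -4.5479²) = 4.6569 (running 7.8573)
  edge 3→4: √(1.5463² + -0.6711²) = 1.6857 (running 9.5430)
  edge 4→5: √(5.1617² + 2.3166²) = 5.6577 (running 15.2007)
  edge 5→1: √(-2.5094² + 2.7580²) = 3.7287 (running 18.9294)
Perimeter = 18.9294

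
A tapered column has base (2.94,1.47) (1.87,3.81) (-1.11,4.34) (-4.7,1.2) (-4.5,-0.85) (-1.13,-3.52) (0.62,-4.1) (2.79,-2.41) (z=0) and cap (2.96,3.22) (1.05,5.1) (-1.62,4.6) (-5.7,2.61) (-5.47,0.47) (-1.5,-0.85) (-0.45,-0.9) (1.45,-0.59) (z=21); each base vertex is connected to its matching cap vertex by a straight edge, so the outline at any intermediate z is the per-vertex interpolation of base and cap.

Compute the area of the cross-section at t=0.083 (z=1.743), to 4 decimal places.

Cross-section at t=0.083: each vertex is (1-t)·p0[i] + t·p1[i].
  v1: (1-0.083)·(2.94,1.47) + 0.083·(2.96,3.22) = (2.9417,1.6153)
  v2: (1-0.083)·(1.87,3.81) + 0.083·(1.05,5.1) = (1.8019,3.9171)
  v3: (1-0.083)·(-1.11,4.34) + 0.083·(-1.62,4.6) = (-1.1523,4.3616)
  v4: (1-0.083)·(-4.7,1.2) + 0.083·(-5.7,2.61) = (-4.7830,1.3170)
  v5: (1-0.083)·(-4.5,-0.85) + 0.083·(-5.47,0.47) = (-4.5805,-0.7404)
  v6: (1-0.083)·(-1.13,-3.52) + 0.083·(-1.5,-0.85) = (-1.1607,-3.2984)
  v7: (1-0.083)·(0.62,-4.1) + 0.083·(-0.45,-0.9) = (0.5312,-3.8344)
  v8: (1-0.083)·(2.79,-2.41) + 0.083·(1.45,-0.59) = (2.6788,-2.2589)
Shoelace sum Σ(x_i·y_{i+1} − x_{i+1}·y_i):
  i=1: 2.9417·3.9171 − 1.8019·1.6153 = +8.6121 (running +8.6121)
  i=2: 1.8019·4.3616 − -1.1523·3.9171 = +12.3731 (running +20.9852)
  i=3: -1.1523·1.3170 − -4.7830·4.3616 = +19.3438 (running +40.3290)
  i=4: -4.7830·-0.7404 − -4.5805·1.3170 = +9.5742 (running +49.9031)
  i=5: -4.5805·-3.2984 − -1.1607·-0.7404 = +14.2489 (running +64.1520)
  i=6: -1.1607·-3.8344 − 0.5312·-3.2984 = +6.2027 (running +70.3547)
  i=7: 0.5312·-2.2589 − 2.6788·-3.8344 = +9.0716 (running +79.4263)
  i=8: 2.6788·1.6153 − 2.9417·-2.2589 = +10.9719 (running +90.3982)
Area = |Σ|/2 = |90.3982|/2 = 45.1991

Area at t=0.083: 45.1991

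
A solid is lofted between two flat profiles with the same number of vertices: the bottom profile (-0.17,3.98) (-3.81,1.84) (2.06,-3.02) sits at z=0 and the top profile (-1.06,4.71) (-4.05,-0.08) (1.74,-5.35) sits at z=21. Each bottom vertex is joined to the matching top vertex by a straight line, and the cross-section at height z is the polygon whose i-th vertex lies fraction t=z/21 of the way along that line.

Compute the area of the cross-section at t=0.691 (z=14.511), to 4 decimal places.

Cross-section at t=0.691: each vertex is (1-t)·p0[i] + t·p1[i].
  v1: (1-0.691)·(-0.17,3.98) + 0.691·(-1.06,4.71) = (-0.7850,4.4844)
  v2: (1-0.691)·(-3.81,1.84) + 0.691·(-4.05,-0.08) = (-3.9758,0.5133)
  v3: (1-0.691)·(2.06,-3.02) + 0.691·(1.74,-5.35) = (1.8389,-4.6300)
Shoelace sum Σ(x_i·y_{i+1} − x_{i+1}·y_i):
  i=1: -0.7850·0.5133 − -3.9758·4.4844 = +17.4265 (running +17.4265)
  i=2: -3.9758·-4.6300 − 1.8389·0.5133 = +17.4644 (running +34.8909)
  i=3: 1.8389·4.4844 − -0.7850·-4.6300 = +4.6118 (running +39.5027)
Area = |Σ|/2 = |39.5027|/2 = 19.7513

Area at t=0.691: 19.7513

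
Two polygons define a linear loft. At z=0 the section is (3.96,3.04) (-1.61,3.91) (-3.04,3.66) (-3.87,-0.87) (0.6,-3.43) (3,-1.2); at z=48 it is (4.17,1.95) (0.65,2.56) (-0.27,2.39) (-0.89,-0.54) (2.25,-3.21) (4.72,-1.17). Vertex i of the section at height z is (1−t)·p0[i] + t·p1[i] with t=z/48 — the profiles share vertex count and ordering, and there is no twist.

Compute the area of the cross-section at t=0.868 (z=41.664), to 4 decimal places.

Cross-section at t=0.868: each vertex is (1-t)·p0[i] + t·p1[i].
  v1: (1-0.868)·(3.96,3.04) + 0.868·(4.17,1.95) = (4.1423,2.0939)
  v2: (1-0.868)·(-1.61,3.91) + 0.868·(0.65,2.56) = (0.3517,2.7382)
  v3: (1-0.868)·(-3.04,3.66) + 0.868·(-0.27,2.39) = (-0.6356,2.5576)
  v4: (1-0.868)·(-3.87,-0.87) + 0.868·(-0.89,-0.54) = (-1.2834,-0.5836)
  v5: (1-0.868)·(0.6,-3.43) + 0.868·(2.25,-3.21) = (2.0322,-3.2390)
  v6: (1-0.868)·(3,-1.2) + 0.868·(4.72,-1.17) = (4.4930,-1.1740)
Shoelace sum Σ(x_i·y_{i+1} − x_{i+1}·y_i):
  i=1: 4.1423·2.7382 − 0.3517·2.0939 = +10.6060 (running +10.6060)
  i=2: 0.3517·2.5576 − -0.6356·2.7382 = +2.6400 (running +13.2460)
  i=3: -0.6356·-0.5836 − -1.2834·2.5576 = +3.6533 (running +16.8993)
  i=4: -1.2834·-3.2390 − 2.0322·-0.5836 = +5.3428 (running +22.2421)
  i=5: 2.0322·-1.1740 − 4.4930·-3.2390 = +12.1672 (running +34.4092)
  i=6: 4.4930·2.0939 − 4.1423·-1.1740 = +14.2706 (running +48.6798)
Area = |Σ|/2 = |48.6798|/2 = 24.3399

Area at t=0.868: 24.3399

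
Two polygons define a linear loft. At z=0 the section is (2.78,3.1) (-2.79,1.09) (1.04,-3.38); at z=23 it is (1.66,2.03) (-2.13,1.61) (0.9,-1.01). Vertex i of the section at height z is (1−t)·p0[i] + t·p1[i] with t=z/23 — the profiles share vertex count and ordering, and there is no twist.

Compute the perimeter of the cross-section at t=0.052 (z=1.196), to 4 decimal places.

Perimeter at t=0.052: 18.1166

Cross-section at t=0.052: each vertex is (1-t)·p0[i] + t·p1[i].
  v1: (1-0.052)·(2.78,3.1) + 0.052·(1.66,2.03) = (2.7218,3.0444)
  v2: (1-0.052)·(-2.79,1.09) + 0.052·(-2.13,1.61) = (-2.7557,1.1170)
  v3: (1-0.052)·(1.04,-3.38) + 0.052·(0.9,-1.01) = (1.0327,-3.2568)
Perimeter = Σ |v_{i+1} − v_i|:
  edge 1→2: √(-5.4774² + -1.9273²) = 5.8066 (running 5.8066)
  edge 2→3: √(3.7884² + -4.3738²) = 5.7864 (running 11.5930)
  edge 3→1: √(1.6890² + 6.3011²) = 6.5236 (running 18.1166)
Perimeter = 18.1166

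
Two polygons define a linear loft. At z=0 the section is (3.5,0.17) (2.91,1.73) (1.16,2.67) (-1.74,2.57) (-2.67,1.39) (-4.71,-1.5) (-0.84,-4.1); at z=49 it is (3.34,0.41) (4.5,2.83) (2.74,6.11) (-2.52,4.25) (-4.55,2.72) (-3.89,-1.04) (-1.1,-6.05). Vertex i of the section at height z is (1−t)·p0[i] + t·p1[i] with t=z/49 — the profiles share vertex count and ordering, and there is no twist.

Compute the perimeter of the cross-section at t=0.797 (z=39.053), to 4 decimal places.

Cross-section at t=0.797: each vertex is (1-t)·p0[i] + t·p1[i].
  v1: (1-0.797)·(3.5,0.17) + 0.797·(3.34,0.41) = (3.3725,0.3613)
  v2: (1-0.797)·(2.91,1.73) + 0.797·(4.5,2.83) = (4.1772,2.6067)
  v3: (1-0.797)·(1.16,2.67) + 0.797·(2.74,6.11) = (2.4193,5.4117)
  v4: (1-0.797)·(-1.74,2.57) + 0.797·(-2.52,4.25) = (-2.3617,3.9090)
  v5: (1-0.797)·(-2.67,1.39) + 0.797·(-4.55,2.72) = (-4.1684,2.4500)
  v6: (1-0.797)·(-4.71,-1.5) + 0.797·(-3.89,-1.04) = (-4.0565,-1.1334)
  v7: (1-0.797)·(-0.84,-4.1) + 0.797·(-1.1,-6.05) = (-1.0472,-5.6542)
Perimeter = Σ |v_{i+1} − v_i|:
  edge 1→2: √(0.8047² + 2.2454²) = 2.3853 (running 2.3853)
  edge 2→3: √(-1.7580² + 2.8050²) = 3.3103 (running 5.6956)
  edge 3→4: √(-4.7809² + -1.5027²) = 5.0115 (running 10.7071)
  edge 4→5: √(-1.8067² + -1.4590²) = 2.3222 (running 13.0294)
  edge 5→6: √(0.1119² + -3.5834²) = 3.5851 (running 16.6145)
  edge 6→7: √(3.0092² + -4.5208²) = 5.4307 (running 22.0452)
  edge 7→1: √(4.4197² + 6.0154²) = 7.4645 (running 29.5098)
Perimeter = 29.5098

Perimeter at t=0.797: 29.5098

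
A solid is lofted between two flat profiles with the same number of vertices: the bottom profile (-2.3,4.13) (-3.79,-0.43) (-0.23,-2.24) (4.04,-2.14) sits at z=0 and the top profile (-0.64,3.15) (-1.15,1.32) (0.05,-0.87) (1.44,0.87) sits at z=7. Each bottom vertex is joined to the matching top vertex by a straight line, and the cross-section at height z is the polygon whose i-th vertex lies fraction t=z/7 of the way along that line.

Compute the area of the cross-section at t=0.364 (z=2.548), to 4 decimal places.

Area at t=0.364: 15.3496

Cross-section at t=0.364: each vertex is (1-t)·p0[i] + t·p1[i].
  v1: (1-0.364)·(-2.3,4.13) + 0.364·(-0.64,3.15) = (-1.6958,3.7733)
  v2: (1-0.364)·(-3.79,-0.43) + 0.364·(-1.15,1.32) = (-2.8290,0.2070)
  v3: (1-0.364)·(-0.23,-2.24) + 0.364·(0.05,-0.87) = (-0.1281,-1.7413)
  v4: (1-0.364)·(4.04,-2.14) + 0.364·(1.44,0.87) = (3.0936,-1.0444)
Shoelace sum Σ(x_i·y_{i+1} − x_{i+1}·y_i):
  i=1: -1.6958·0.2070 − -2.8290·3.7733 = +10.3237 (running +10.3237)
  i=2: -2.8290·-1.7413 − -0.1281·0.2070 = +4.9528 (running +15.2765)
  i=3: -0.1281·-1.0444 − 3.0936·-1.7413 = +5.5207 (running +20.7972)
  i=4: 3.0936·3.7733 − -1.6958·-1.0444 = +9.9020 (running +30.6993)
Area = |Σ|/2 = |30.6993|/2 = 15.3496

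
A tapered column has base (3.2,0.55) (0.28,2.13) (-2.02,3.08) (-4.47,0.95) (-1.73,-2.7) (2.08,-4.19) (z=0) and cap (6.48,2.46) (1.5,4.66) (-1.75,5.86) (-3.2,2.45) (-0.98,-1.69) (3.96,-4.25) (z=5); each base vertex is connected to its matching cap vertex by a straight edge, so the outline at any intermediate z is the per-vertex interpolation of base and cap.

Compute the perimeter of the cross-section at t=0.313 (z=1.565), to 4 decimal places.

Perimeter at t=0.313: 24.8066

Cross-section at t=0.313: each vertex is (1-t)·p0[i] + t·p1[i].
  v1: (1-0.313)·(3.2,0.55) + 0.313·(6.48,2.46) = (4.2266,1.1478)
  v2: (1-0.313)·(0.28,2.13) + 0.313·(1.5,4.66) = (0.6619,2.9219)
  v3: (1-0.313)·(-2.02,3.08) + 0.313·(-1.75,5.86) = (-1.9355,3.9501)
  v4: (1-0.313)·(-4.47,0.95) + 0.313·(-3.2,2.45) = (-4.0725,1.4195)
  v5: (1-0.313)·(-1.73,-2.7) + 0.313·(-0.98,-1.69) = (-1.4953,-2.3839)
  v6: (1-0.313)·(2.08,-4.19) + 0.313·(3.96,-4.25) = (2.6684,-4.2088)
Perimeter = Σ |v_{i+1} − v_i|:
  edge 1→2: √(-3.5648² + 1.7741²) = 3.9818 (running 3.9818)
  edge 2→3: √(-2.5974² + 1.0282²) = 2.7935 (running 6.7753)
  edge 3→4: √(-2.1370² + -2.5306²) = 3.3122 (running 10.0875)
  edge 4→5: √(2.5772² + -3.8034²) = 4.5943 (running 14.6819)
  edge 5→6: √(4.1637² + -1.8249²) = 4.5461 (running 19.2279)
  edge 6→1: √(1.5582² + 5.3566²) = 5.5786 (running 24.8066)
Perimeter = 24.8066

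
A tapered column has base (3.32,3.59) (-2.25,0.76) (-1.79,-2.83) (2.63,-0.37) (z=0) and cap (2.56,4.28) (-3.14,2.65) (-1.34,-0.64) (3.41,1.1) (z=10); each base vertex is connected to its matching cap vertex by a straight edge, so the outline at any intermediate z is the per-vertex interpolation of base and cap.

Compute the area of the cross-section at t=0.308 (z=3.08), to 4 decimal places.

Cross-section at t=0.308: each vertex is (1-t)·p0[i] + t·p1[i].
  v1: (1-0.308)·(3.32,3.59) + 0.308·(2.56,4.28) = (3.0859,3.8025)
  v2: (1-0.308)·(-2.25,0.76) + 0.308·(-3.14,2.65) = (-2.5241,1.3421)
  v3: (1-0.308)·(-1.79,-2.83) + 0.308·(-1.34,-0.64) = (-1.6514,-2.1555)
  v4: (1-0.308)·(2.63,-0.37) + 0.308·(3.41,1.1) = (2.8702,0.0828)
Shoelace sum Σ(x_i·y_{i+1} − x_{i+1}·y_i):
  i=1: 3.0859·1.3421 − -2.5241·3.8025 = +13.7397 (running +13.7397)
  i=2: -2.5241·-2.1555 − -1.6514·1.3421 = +7.6571 (running +21.3968)
  i=3: -1.6514·0.0828 − 2.8702·-2.1555 = +6.0501 (running +27.4468)
  i=4: 2.8702·3.8025 − 3.0859·0.0828 = +10.6588 (running +38.1056)
Area = |Σ|/2 = |38.1056|/2 = 19.0528

Area at t=0.308: 19.0528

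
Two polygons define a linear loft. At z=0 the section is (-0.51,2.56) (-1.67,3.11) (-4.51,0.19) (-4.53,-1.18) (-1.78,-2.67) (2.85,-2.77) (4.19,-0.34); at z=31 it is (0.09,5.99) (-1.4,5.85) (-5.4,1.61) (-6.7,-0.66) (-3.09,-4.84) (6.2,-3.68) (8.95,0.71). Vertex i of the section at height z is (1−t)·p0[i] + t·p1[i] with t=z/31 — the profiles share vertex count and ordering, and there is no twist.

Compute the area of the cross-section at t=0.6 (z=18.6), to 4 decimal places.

Area at t=0.6: 72.6099

Cross-section at t=0.6: each vertex is (1-t)·p0[i] + t·p1[i].
  v1: (1-0.6)·(-0.51,2.56) + 0.6·(0.09,5.99) = (-0.1500,4.6180)
  v2: (1-0.6)·(-1.67,3.11) + 0.6·(-1.4,5.85) = (-1.5080,4.7540)
  v3: (1-0.6)·(-4.51,0.19) + 0.6·(-5.4,1.61) = (-5.0440,1.0420)
  v4: (1-0.6)·(-4.53,-1.18) + 0.6·(-6.7,-0.66) = (-5.8320,-0.8680)
  v5: (1-0.6)·(-1.78,-2.67) + 0.6·(-3.09,-4.84) = (-2.5660,-3.9720)
  v6: (1-0.6)·(2.85,-2.77) + 0.6·(6.2,-3.68) = (4.8600,-3.3160)
  v7: (1-0.6)·(4.19,-0.34) + 0.6·(8.95,0.71) = (7.0460,0.2900)
Shoelace sum Σ(x_i·y_{i+1} − x_{i+1}·y_i):
  i=1: -0.1500·4.7540 − -1.5080·4.6180 = +6.2508 (running +6.2508)
  i=2: -1.5080·1.0420 − -5.0440·4.7540 = +22.4078 (running +28.6587)
  i=3: -5.0440·-0.8680 − -5.8320·1.0420 = +10.4551 (running +39.1138)
  i=4: -5.8320·-3.9720 − -2.5660·-0.8680 = +20.9374 (running +60.0512)
  i=5: -2.5660·-3.3160 − 4.8600·-3.9720 = +27.8128 (running +87.8640)
  i=6: 4.8600·0.2900 − 7.0460·-3.3160 = +24.7739 (running +112.6379)
  i=7: 7.0460·4.6180 − -0.1500·0.2900 = +32.5819 (running +145.2199)
Area = |Σ|/2 = |145.2199|/2 = 72.6099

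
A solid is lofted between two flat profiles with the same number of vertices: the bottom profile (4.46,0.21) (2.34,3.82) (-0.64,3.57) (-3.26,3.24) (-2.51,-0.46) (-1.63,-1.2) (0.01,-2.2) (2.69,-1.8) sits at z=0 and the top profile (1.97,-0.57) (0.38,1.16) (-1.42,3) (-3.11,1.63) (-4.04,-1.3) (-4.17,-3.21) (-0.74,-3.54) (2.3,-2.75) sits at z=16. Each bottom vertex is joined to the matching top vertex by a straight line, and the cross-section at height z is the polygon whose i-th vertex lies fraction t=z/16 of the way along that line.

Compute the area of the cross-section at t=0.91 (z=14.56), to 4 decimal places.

Cross-section at t=0.91: each vertex is (1-t)·p0[i] + t·p1[i].
  v1: (1-0.91)·(4.46,0.21) + 0.91·(1.97,-0.57) = (2.1941,-0.4998)
  v2: (1-0.91)·(2.34,3.82) + 0.91·(0.38,1.16) = (0.5564,1.3994)
  v3: (1-0.91)·(-0.64,3.57) + 0.91·(-1.42,3) = (-1.3498,3.0513)
  v4: (1-0.91)·(-3.26,3.24) + 0.91·(-3.11,1.63) = (-3.1235,1.7749)
  v5: (1-0.91)·(-2.51,-0.46) + 0.91·(-4.04,-1.3) = (-3.9023,-1.2244)
  v6: (1-0.91)·(-1.63,-1.2) + 0.91·(-4.17,-3.21) = (-3.9414,-3.0291)
  v7: (1-0.91)·(0.01,-2.2) + 0.91·(-0.74,-3.54) = (-0.6725,-3.4194)
  v8: (1-0.91)·(2.69,-1.8) + 0.91·(2.3,-2.75) = (2.3351,-2.6645)
Shoelace sum Σ(x_i·y_{i+1} − x_{i+1}·y_i):
  i=1: 2.1941·1.3994 − 0.5564·-0.4998 = +3.3485 (running +3.3485)
  i=2: 0.5564·3.0513 − -1.3498·1.3994 = +3.5867 (running +6.9352)
  i=3: -1.3498·1.7749 − -3.1235·3.0513 = +7.1350 (running +14.0701)
  i=4: -3.1235·-1.2244 − -3.9023·1.7749 = +10.7506 (running +24.8207)
  i=5: -3.9023·-3.0291 − -3.9414·-1.2244 = +6.9946 (running +31.8154)
  i=6: -3.9414·-3.4194 − -0.6725·-3.0291 = +11.4402 (running +43.2555)
  i=7: -0.6725·-2.6645 − 2.3351·-3.4194 = +9.7765 (running +53.0320)
  i=8: 2.3351·-0.4998 − 2.1941·-2.6645 = +4.6791 (running +57.7111)
Area = |Σ|/2 = |57.7111|/2 = 28.8556

Area at t=0.91: 28.8556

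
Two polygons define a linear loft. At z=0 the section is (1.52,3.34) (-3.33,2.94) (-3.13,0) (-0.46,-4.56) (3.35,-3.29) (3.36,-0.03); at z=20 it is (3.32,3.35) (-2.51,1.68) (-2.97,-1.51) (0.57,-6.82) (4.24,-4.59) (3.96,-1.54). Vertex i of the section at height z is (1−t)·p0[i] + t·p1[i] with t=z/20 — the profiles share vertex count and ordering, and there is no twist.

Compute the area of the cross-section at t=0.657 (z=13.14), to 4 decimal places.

Area at t=0.657: 46.2282

Cross-section at t=0.657: each vertex is (1-t)·p0[i] + t·p1[i].
  v1: (1-0.657)·(1.52,3.34) + 0.657·(3.32,3.35) = (2.7026,3.3466)
  v2: (1-0.657)·(-3.33,2.94) + 0.657·(-2.51,1.68) = (-2.7913,2.1122)
  v3: (1-0.657)·(-3.13,0) + 0.657·(-2.97,-1.51) = (-3.0249,-0.9921)
  v4: (1-0.657)·(-0.46,-4.56) + 0.657·(0.57,-6.82) = (0.2167,-6.0448)
  v5: (1-0.657)·(3.35,-3.29) + 0.657·(4.24,-4.59) = (3.9347,-4.1441)
  v6: (1-0.657)·(3.36,-0.03) + 0.657·(3.96,-1.54) = (3.7542,-1.0221)
Shoelace sum Σ(x_i·y_{i+1} − x_{i+1}·y_i):
  i=1: 2.7026·2.1122 − -2.7913·3.3466 = +15.0495 (running +15.0495)
  i=2: -2.7913·-0.9921 − -3.0249·2.1122 = +9.1582 (running +24.2077)
  i=3: -3.0249·-6.0448 − 0.2167·-0.9921 = +18.4998 (running +42.7076)
  i=4: 0.2167·-4.1441 − 3.9347·-6.0448 = +22.8867 (running +65.5943)
  i=5: 3.9347·-1.0221 − 3.7542·-4.1441 = +11.5362 (running +77.1305)
  i=6: 3.7542·3.3466 − 2.7026·-1.0221 = +15.3259 (running +92.4564)
Area = |Σ|/2 = |92.4564|/2 = 46.2282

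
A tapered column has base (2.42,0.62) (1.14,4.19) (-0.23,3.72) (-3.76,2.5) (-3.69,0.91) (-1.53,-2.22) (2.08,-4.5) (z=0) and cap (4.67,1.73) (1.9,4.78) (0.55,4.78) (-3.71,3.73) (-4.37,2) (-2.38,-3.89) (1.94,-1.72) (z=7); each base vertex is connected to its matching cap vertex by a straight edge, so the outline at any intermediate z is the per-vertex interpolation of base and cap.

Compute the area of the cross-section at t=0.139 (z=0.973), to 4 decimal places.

Cross-section at t=0.139: each vertex is (1-t)·p0[i] + t·p1[i].
  v1: (1-0.139)·(2.42,0.62) + 0.139·(4.67,1.73) = (2.7327,0.7743)
  v2: (1-0.139)·(1.14,4.19) + 0.139·(1.9,4.78) = (1.2456,4.2720)
  v3: (1-0.139)·(-0.23,3.72) + 0.139·(0.55,4.78) = (-0.1216,3.8673)
  v4: (1-0.139)·(-3.76,2.5) + 0.139·(-3.71,3.73) = (-3.7530,2.6710)
  v5: (1-0.139)·(-3.69,0.91) + 0.139·(-4.37,2) = (-3.7845,1.0615)
  v6: (1-0.139)·(-1.53,-2.22) + 0.139·(-2.38,-3.89) = (-1.6482,-2.4521)
  v7: (1-0.139)·(2.08,-4.5) + 0.139·(1.94,-1.72) = (2.0605,-4.1136)
Shoelace sum Σ(x_i·y_{i+1} − x_{i+1}·y_i):
  i=1: 2.7327·4.2720 − 1.2456·0.7743 = +10.7098 (running +10.7098)
  i=2: 1.2456·3.8673 − -0.1216·4.2720 = +5.3367 (running +16.0466)
  i=3: -0.1216·2.6710 − -3.7530·3.8673 = +14.1896 (running +30.2361)
  i=4: -3.7530·1.0615 − -3.7845·2.6710 = +6.1244 (running +36.3606)
  i=5: -3.7845·-2.4521 − -1.6482·1.0615 = +11.0297 (running +47.3902)
  i=6: -1.6482·-4.1136 − 2.0605·-2.4521 = +11.8325 (running +59.2227)
  i=7: 2.0605·0.7743 − 2.7327·-4.1136 = +12.8368 (running +72.0596)
Area = |Σ|/2 = |72.0596|/2 = 36.0298

Area at t=0.139: 36.0298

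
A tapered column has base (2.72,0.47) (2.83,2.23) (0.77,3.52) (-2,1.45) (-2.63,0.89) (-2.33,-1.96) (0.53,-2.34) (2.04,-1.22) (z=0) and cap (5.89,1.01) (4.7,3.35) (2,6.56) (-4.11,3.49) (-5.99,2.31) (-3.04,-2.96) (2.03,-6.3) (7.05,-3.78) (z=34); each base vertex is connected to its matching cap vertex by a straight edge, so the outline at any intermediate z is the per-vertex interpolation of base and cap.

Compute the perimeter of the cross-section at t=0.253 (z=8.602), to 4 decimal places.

Perimeter at t=0.253: 22.7427

Cross-section at t=0.253: each vertex is (1-t)·p0[i] + t·p1[i].
  v1: (1-0.253)·(2.72,0.47) + 0.253·(5.89,1.01) = (3.5220,0.6066)
  v2: (1-0.253)·(2.83,2.23) + 0.253·(4.7,3.35) = (3.3031,2.5134)
  v3: (1-0.253)·(0.77,3.52) + 0.253·(2,6.56) = (1.0812,4.2891)
  v4: (1-0.253)·(-2,1.45) + 0.253·(-4.11,3.49) = (-2.5338,1.9661)
  v5: (1-0.253)·(-2.63,0.89) + 0.253·(-5.99,2.31) = (-3.4801,1.2493)
  v6: (1-0.253)·(-2.33,-1.96) + 0.253·(-3.04,-2.96) = (-2.5096,-2.2130)
  v7: (1-0.253)·(0.53,-2.34) + 0.253·(2.03,-6.3) = (0.9095,-3.3419)
  v8: (1-0.253)·(2.04,-1.22) + 0.253·(7.05,-3.78) = (3.3075,-1.8677)
Perimeter = Σ |v_{i+1} − v_i|:
  edge 1→2: √(-0.2189² + 1.9067²) = 1.9193 (running 1.9193)
  edge 2→3: √(-2.2219² + 1.7758²) = 2.8443 (running 4.7636)
  edge 3→4: √(-3.6150² + -2.3230²) = 4.2971 (running 9.0607)
  edge 4→5: √(-0.9463² + -0.7169²) = 1.1871 (running 10.2478)
  edge 5→6: √(0.9705² + -3.4623²) = 3.5957 (running 13.8435)
  edge 6→7: √(3.4191² + -1.1289²) = 3.6007 (running 17.4442)
  edge 7→8: √(2.3980² + 1.4742²) = 2.8149 (running 20.2591)
  edge 8→1: √(0.2145² + 2.4743²) = 2.4836 (running 22.7427)
Perimeter = 22.7427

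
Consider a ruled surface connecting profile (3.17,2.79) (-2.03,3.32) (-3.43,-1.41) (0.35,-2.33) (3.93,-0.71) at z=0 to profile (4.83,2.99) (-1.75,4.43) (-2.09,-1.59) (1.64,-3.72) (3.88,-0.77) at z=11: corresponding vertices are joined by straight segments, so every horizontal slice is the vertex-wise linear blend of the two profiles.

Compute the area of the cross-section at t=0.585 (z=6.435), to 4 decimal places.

Cross-section at t=0.585: each vertex is (1-t)·p0[i] + t·p1[i].
  v1: (1-0.585)·(3.17,2.79) + 0.585·(4.83,2.99) = (4.1411,2.9070)
  v2: (1-0.585)·(-2.03,3.32) + 0.585·(-1.75,4.43) = (-1.8662,3.9693)
  v3: (1-0.585)·(-3.43,-1.41) + 0.585·(-2.09,-1.59) = (-2.6461,-1.5153)
  v4: (1-0.585)·(0.35,-2.33) + 0.585·(1.64,-3.72) = (1.1046,-3.1432)
  v5: (1-0.585)·(3.93,-0.71) + 0.585·(3.88,-0.77) = (3.9007,-0.7451)
Shoelace sum Σ(x_i·y_{i+1} − x_{i+1}·y_i):
  i=1: 4.1411·3.9693 − -1.8662·2.9070 = +21.8625 (running +21.8625)
  i=2: -1.8662·-1.5153 − -2.6461·3.9693 = +13.3311 (running +35.1937)
  i=3: -2.6461·-3.1432 − 1.1046·-1.5153 = +9.9910 (running +45.1846)
  i=4: 1.1046·-0.7451 − 3.9007·-3.1432 = +11.4376 (running +56.6222)
  i=5: 3.9007·2.9070 − 4.1411·-0.7451 = +14.4250 (running +71.0472)
Area = |Σ|/2 = |71.0472|/2 = 35.5236

Area at t=0.585: 35.5236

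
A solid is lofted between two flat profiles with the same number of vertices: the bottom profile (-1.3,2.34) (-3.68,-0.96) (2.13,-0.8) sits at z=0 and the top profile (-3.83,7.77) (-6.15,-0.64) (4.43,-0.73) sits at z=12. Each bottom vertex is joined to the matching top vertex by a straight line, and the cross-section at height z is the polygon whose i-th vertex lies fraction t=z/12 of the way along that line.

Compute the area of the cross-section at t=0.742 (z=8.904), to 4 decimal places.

Area at t=0.742: 33.1808

Cross-section at t=0.742: each vertex is (1-t)·p0[i] + t·p1[i].
  v1: (1-0.742)·(-1.3,2.34) + 0.742·(-3.83,7.77) = (-3.1773,6.3691)
  v2: (1-0.742)·(-3.68,-0.96) + 0.742·(-6.15,-0.64) = (-5.5127,-0.7226)
  v3: (1-0.742)·(2.13,-0.8) + 0.742·(4.43,-0.73) = (3.8366,-0.7481)
Shoelace sum Σ(x_i·y_{i+1} − x_{i+1}·y_i):
  i=1: -3.1773·-0.7226 − -5.5127·6.3691 = +37.4067 (running +37.4067)
  i=2: -5.5127·-0.7481 − 3.8366·-0.7226 = +6.8960 (running +44.3028)
  i=3: 3.8366·6.3691 − -3.1773·-0.7481 = +22.0588 (running +66.3615)
Area = |Σ|/2 = |66.3615|/2 = 33.1808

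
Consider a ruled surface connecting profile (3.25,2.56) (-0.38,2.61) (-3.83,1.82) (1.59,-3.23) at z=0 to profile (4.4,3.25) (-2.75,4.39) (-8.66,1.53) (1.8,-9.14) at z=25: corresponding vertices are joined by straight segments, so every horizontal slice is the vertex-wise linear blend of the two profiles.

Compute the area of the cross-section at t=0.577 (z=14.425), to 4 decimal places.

Area at t=0.577: 56.3690

Cross-section at t=0.577: each vertex is (1-t)·p0[i] + t·p1[i].
  v1: (1-0.577)·(3.25,2.56) + 0.577·(4.4,3.25) = (3.9136,2.9581)
  v2: (1-0.577)·(-0.38,2.61) + 0.577·(-2.75,4.39) = (-1.7475,3.6371)
  v3: (1-0.577)·(-3.83,1.82) + 0.577·(-8.66,1.53) = (-6.6169,1.6527)
  v4: (1-0.577)·(1.59,-3.23) + 0.577·(1.8,-9.14) = (1.7112,-6.6401)
Shoelace sum Σ(x_i·y_{i+1} − x_{i+1}·y_i):
  i=1: 3.9136·3.6371 − -1.7475·2.9581 = +19.4031 (running +19.4031)
  i=2: -1.7475·1.6527 − -6.6169·3.6371 = +21.1781 (running +40.5812)
  i=3: -6.6169·-6.6401 − 1.7112·1.6527 = +41.1087 (running +81.6899)
  i=4: 1.7112·2.9581 − 3.9136·-6.6401 = +31.0481 (running +112.7380)
Area = |Σ|/2 = |112.7380|/2 = 56.3690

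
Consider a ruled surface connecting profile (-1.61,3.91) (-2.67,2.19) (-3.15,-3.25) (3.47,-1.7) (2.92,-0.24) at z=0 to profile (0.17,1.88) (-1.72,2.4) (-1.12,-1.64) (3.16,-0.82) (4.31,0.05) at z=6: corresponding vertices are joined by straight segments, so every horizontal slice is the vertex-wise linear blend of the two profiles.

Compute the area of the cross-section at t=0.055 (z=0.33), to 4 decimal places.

Area at t=0.055: 26.3658

Cross-section at t=0.055: each vertex is (1-t)·p0[i] + t·p1[i].
  v1: (1-0.055)·(-1.61,3.91) + 0.055·(0.17,1.88) = (-1.5121,3.7984)
  v2: (1-0.055)·(-2.67,2.19) + 0.055·(-1.72,2.4) = (-2.6177,2.2016)
  v3: (1-0.055)·(-3.15,-3.25) + 0.055·(-1.12,-1.64) = (-3.0383,-3.1614)
  v4: (1-0.055)·(3.47,-1.7) + 0.055·(3.16,-0.82) = (3.4529,-1.6516)
  v5: (1-0.055)·(2.92,-0.24) + 0.055·(4.31,0.05) = (2.9964,-0.2240)
Shoelace sum Σ(x_i·y_{i+1} − x_{i+1}·y_i):
  i=1: -1.5121·2.2016 − -2.6177·3.7984 = +6.6142 (running +6.6142)
  i=2: -2.6177·-3.1614 − -3.0383·2.2016 = +14.9650 (running +21.5791)
  i=3: -3.0383·-1.6516 − 3.4529·-3.1614 = +15.9345 (running +37.5136)
  i=4: 3.4529·-0.2240 − 2.9964·-1.6516 = +4.1753 (running +41.6889)
  i=5: 2.9964·3.7984 − -1.5121·-0.2240 = +11.0428 (running +52.7317)
Area = |Σ|/2 = |52.7317|/2 = 26.3658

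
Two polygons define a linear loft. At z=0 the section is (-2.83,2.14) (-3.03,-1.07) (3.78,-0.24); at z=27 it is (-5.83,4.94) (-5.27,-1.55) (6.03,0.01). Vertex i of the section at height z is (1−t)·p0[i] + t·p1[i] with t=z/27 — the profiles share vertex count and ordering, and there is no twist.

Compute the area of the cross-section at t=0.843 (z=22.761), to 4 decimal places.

Area at t=0.843: 31.9715

Cross-section at t=0.843: each vertex is (1-t)·p0[i] + t·p1[i].
  v1: (1-0.843)·(-2.83,2.14) + 0.843·(-5.83,4.94) = (-5.3590,4.5004)
  v2: (1-0.843)·(-3.03,-1.07) + 0.843·(-5.27,-1.55) = (-4.9183,-1.4746)
  v3: (1-0.843)·(3.78,-0.24) + 0.843·(6.03,0.01) = (5.6768,-0.0293)
Shoelace sum Σ(x_i·y_{i+1} − x_{i+1}·y_i):
  i=1: -5.3590·-1.4746 − -4.9183·4.5004 = +30.0370 (running +30.0370)
  i=2: -4.9183·-0.0293 − 5.6768·-1.4746 = +8.5150 (running +38.5520)
  i=3: 5.6768·4.5004 − -5.3590·-0.0293 = +25.3909 (running +63.9429)
Area = |Σ|/2 = |63.9429|/2 = 31.9715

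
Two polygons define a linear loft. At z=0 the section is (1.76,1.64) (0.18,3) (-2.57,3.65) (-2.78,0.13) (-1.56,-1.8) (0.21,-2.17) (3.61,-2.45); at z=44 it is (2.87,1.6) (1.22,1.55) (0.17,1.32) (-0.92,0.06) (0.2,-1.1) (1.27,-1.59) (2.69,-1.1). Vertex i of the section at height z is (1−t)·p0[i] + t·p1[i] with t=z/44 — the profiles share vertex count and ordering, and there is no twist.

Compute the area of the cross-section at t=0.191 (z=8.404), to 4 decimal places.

Cross-section at t=0.191: each vertex is (1-t)·p0[i] + t·p1[i].
  v1: (1-0.191)·(1.76,1.64) + 0.191·(2.87,1.6) = (1.9720,1.6324)
  v2: (1-0.191)·(0.18,3) + 0.191·(1.22,1.55) = (0.3786,2.7230)
  v3: (1-0.191)·(-2.57,3.65) + 0.191·(0.17,1.32) = (-2.0467,3.2050)
  v4: (1-0.191)·(-2.78,0.13) + 0.191·(-0.92,0.06) = (-2.4247,0.1166)
  v5: (1-0.191)·(-1.56,-1.8) + 0.191·(0.2,-1.1) = (-1.2238,-1.6663)
  v6: (1-0.191)·(0.21,-2.17) + 0.191·(1.27,-1.59) = (0.4125,-2.0592)
  v7: (1-0.191)·(3.61,-2.45) + 0.191·(2.69,-1.1) = (3.4343,-2.1922)
Shoelace sum Σ(x_i·y_{i+1} − x_{i+1}·y_i):
  i=1: 1.9720·2.7230 − 0.3786·1.6324 = +4.7518 (running +4.7518)
  i=2: 0.3786·3.2050 − -2.0467·2.7230 = +6.7867 (running +11.5385)
  i=3: -2.0467·0.1166 − -2.4247·3.2050 = +7.5325 (running +19.0710)
  i=4: -2.4247·-1.6663 − -1.2238·0.1166 = +4.1831 (running +23.2541)
  i=5: -1.2238·-2.0592 − 0.4125·-1.6663 = +3.2074 (running +26.4615)
  i=6: 0.4125·-2.1922 − 3.4343·-2.0592 = +6.1678 (running +32.6293)
  i=7: 3.4343·1.6324 − 1.9720·-2.1922 = +9.9289 (running +42.5582)
Area = |Σ|/2 = |42.5582|/2 = 21.2791

Area at t=0.191: 21.2791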